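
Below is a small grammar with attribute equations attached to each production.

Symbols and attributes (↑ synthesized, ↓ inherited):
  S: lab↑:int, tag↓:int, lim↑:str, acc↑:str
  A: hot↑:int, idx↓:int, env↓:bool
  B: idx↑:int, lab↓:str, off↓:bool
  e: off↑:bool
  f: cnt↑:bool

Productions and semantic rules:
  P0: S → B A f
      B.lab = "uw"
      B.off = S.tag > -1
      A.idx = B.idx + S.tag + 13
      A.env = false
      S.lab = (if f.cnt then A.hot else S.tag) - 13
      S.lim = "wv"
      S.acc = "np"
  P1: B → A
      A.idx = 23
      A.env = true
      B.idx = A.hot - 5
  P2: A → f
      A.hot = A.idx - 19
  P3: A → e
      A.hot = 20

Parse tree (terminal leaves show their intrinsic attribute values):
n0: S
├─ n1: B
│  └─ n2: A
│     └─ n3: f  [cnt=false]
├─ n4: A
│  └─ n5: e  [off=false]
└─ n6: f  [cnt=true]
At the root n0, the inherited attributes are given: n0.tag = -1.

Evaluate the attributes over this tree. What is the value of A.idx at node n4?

11

1. n0.tag = -1  [given at root]
2. n1.lab = "uw"  ["uw"]
3. n1.off = false  [S.tag > -1]
4. n2.idx = 23  [23]
5. n2.env = true  [true]
6. n3.cnt = false  [terminal]
7. n2.hot = 4  [A.idx - 19]
8. n1.idx = -1  [A.hot - 5]
9. n4.idx = 11  [B.idx + S.tag + 13]
10. n4.env = false  [false]
11. n5.off = false  [terminal]
12. n4.hot = 20  [20]
13. n6.cnt = true  [terminal]
14. n0.lab = 7  [(if f.cnt then A.hot else S.tag) - 13]
15. n0.lim = "wv"  ["wv"]
16. n0.acc = "np"  ["np"]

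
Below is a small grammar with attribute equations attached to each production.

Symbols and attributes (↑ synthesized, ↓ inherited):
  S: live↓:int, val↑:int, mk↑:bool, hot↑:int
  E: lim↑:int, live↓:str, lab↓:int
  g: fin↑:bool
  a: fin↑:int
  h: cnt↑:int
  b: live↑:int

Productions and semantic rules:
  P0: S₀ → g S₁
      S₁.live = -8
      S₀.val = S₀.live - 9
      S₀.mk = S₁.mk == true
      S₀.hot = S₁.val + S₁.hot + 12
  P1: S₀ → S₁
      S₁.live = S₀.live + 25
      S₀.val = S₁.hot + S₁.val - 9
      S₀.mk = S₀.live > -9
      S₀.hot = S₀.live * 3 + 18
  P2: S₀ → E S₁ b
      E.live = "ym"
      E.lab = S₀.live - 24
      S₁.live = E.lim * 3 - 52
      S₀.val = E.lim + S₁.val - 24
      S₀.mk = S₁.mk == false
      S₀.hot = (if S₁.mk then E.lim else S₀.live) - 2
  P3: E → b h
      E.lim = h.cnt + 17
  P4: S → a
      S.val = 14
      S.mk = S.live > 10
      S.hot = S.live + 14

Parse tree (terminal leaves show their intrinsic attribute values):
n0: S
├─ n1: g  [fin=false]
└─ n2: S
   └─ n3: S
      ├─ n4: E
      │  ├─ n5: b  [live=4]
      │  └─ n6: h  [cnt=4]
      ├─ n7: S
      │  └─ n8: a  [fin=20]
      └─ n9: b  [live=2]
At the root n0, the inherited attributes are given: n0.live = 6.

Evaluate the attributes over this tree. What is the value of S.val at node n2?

1. n0.live = 6  [given at root]
2. n1.fin = false  [terminal]
3. n2.live = -8  [-8]
4. n3.live = 17  [S₀.live + 25]
5. n4.live = "ym"  ["ym"]
6. n4.lab = -7  [S₀.live - 24]
7. n5.live = 4  [terminal]
8. n6.cnt = 4  [terminal]
9. n4.lim = 21  [h.cnt + 17]
10. n7.live = 11  [E.lim * 3 - 52]
11. n8.fin = 20  [terminal]
12. n7.val = 14  [14]
13. n7.mk = true  [S.live > 10]
14. n7.hot = 25  [S.live + 14]
15. n9.live = 2  [terminal]
16. n3.val = 11  [E.lim + S₁.val - 24]
17. n3.mk = false  [S₁.mk == false]
18. n3.hot = 19  [(if S₁.mk then E.lim else S₀.live) - 2]
19. n2.val = 21  [S₁.hot + S₁.val - 9]
20. n2.mk = true  [S₀.live > -9]
21. n2.hot = -6  [S₀.live * 3 + 18]
22. n0.val = -3  [S₀.live - 9]
23. n0.mk = true  [S₁.mk == true]
24. n0.hot = 27  [S₁.val + S₁.hot + 12]

21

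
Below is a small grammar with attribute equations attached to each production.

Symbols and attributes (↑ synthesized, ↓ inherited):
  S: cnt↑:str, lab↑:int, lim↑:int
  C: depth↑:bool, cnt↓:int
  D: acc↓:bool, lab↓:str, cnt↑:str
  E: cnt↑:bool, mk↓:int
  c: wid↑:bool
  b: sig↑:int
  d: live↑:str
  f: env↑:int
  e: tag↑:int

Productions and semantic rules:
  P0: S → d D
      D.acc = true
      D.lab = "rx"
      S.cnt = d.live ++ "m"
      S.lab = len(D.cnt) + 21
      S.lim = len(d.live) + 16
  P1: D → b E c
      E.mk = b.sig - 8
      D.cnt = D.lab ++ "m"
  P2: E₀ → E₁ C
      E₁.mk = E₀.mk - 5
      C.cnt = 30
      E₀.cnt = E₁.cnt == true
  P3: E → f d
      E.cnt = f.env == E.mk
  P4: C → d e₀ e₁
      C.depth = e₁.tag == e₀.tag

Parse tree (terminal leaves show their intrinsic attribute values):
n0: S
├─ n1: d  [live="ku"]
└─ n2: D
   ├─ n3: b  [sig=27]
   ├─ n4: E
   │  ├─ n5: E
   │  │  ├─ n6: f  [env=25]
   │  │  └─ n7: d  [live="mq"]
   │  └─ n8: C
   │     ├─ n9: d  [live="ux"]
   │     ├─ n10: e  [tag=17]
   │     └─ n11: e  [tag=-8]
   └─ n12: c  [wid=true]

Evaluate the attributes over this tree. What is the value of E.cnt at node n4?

1. n1.live = "ku"  [terminal]
2. n2.acc = true  [true]
3. n2.lab = "rx"  ["rx"]
4. n3.sig = 27  [terminal]
5. n4.mk = 19  [b.sig - 8]
6. n5.mk = 14  [E₀.mk - 5]
7. n6.env = 25  [terminal]
8. n7.live = "mq"  [terminal]
9. n5.cnt = false  [f.env == E.mk]
10. n8.cnt = 30  [30]
11. n9.live = "ux"  [terminal]
12. n10.tag = 17  [terminal]
13. n11.tag = -8  [terminal]
14. n8.depth = false  [e₁.tag == e₀.tag]
15. n4.cnt = false  [E₁.cnt == true]
16. n12.wid = true  [terminal]
17. n2.cnt = "rxm"  [D.lab ++ "m"]
18. n0.cnt = "kum"  [d.live ++ "m"]
19. n0.lab = 24  [len(D.cnt) + 21]
20. n0.lim = 18  [len(d.live) + 16]

false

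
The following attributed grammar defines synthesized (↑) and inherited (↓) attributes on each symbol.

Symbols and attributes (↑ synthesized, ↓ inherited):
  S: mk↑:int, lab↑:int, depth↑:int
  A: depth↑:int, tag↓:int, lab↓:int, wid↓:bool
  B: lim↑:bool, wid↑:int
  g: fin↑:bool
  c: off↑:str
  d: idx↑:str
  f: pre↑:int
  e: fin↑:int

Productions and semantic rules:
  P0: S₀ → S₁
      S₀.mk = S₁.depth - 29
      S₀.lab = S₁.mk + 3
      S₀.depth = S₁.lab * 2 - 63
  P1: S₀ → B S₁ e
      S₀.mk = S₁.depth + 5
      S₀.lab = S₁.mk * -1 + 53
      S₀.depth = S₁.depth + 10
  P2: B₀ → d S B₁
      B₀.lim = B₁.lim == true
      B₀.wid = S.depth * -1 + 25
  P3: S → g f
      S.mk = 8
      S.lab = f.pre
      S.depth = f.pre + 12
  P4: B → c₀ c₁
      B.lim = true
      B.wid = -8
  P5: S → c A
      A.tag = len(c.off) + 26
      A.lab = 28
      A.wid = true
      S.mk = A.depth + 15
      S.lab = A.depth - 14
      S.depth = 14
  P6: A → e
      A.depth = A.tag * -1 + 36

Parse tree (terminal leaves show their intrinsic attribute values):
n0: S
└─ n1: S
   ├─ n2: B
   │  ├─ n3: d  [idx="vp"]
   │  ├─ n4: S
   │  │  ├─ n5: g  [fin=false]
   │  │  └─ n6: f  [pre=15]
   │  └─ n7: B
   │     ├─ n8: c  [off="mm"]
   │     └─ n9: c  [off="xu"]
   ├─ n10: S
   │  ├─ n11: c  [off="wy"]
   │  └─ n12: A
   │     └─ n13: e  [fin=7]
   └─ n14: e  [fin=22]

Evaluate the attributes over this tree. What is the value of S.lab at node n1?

1. n3.idx = "vp"  [terminal]
2. n5.fin = false  [terminal]
3. n6.pre = 15  [terminal]
4. n4.mk = 8  [8]
5. n4.lab = 15  [f.pre]
6. n4.depth = 27  [f.pre + 12]
7. n8.off = "mm"  [terminal]
8. n9.off = "xu"  [terminal]
9. n7.lim = true  [true]
10. n7.wid = -8  [-8]
11. n2.lim = true  [B₁.lim == true]
12. n2.wid = -2  [S.depth * -1 + 25]
13. n11.off = "wy"  [terminal]
14. n12.tag = 28  [len(c.off) + 26]
15. n12.lab = 28  [28]
16. n12.wid = true  [true]
17. n13.fin = 7  [terminal]
18. n12.depth = 8  [A.tag * -1 + 36]
19. n10.mk = 23  [A.depth + 15]
20. n10.lab = -6  [A.depth - 14]
21. n10.depth = 14  [14]
22. n14.fin = 22  [terminal]
23. n1.mk = 19  [S₁.depth + 5]
24. n1.lab = 30  [S₁.mk * -1 + 53]
25. n1.depth = 24  [S₁.depth + 10]
26. n0.mk = -5  [S₁.depth - 29]
27. n0.lab = 22  [S₁.mk + 3]
28. n0.depth = -3  [S₁.lab * 2 - 63]

30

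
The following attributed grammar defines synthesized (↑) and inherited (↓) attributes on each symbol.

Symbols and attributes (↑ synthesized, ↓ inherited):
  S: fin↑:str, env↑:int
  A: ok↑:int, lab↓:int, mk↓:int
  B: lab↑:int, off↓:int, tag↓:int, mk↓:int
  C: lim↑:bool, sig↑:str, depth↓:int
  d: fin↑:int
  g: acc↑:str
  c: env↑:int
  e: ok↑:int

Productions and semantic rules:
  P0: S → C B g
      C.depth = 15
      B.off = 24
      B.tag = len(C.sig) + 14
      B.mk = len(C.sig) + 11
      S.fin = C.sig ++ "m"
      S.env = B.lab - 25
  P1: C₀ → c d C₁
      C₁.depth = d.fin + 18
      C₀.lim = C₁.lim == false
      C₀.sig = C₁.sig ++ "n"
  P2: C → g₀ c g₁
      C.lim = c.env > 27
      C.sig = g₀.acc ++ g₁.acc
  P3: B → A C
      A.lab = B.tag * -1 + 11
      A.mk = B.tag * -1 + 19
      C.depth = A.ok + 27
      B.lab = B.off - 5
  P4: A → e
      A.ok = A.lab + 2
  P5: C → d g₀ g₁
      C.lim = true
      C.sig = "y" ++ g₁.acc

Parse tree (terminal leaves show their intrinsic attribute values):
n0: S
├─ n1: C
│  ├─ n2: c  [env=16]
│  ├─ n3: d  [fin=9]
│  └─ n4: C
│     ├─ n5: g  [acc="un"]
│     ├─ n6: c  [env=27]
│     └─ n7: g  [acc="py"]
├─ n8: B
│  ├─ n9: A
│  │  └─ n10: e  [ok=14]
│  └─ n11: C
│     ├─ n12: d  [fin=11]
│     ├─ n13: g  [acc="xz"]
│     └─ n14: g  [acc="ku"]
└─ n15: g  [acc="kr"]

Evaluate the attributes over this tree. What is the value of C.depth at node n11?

21

1. n1.depth = 15  [15]
2. n2.env = 16  [terminal]
3. n3.fin = 9  [terminal]
4. n4.depth = 27  [d.fin + 18]
5. n5.acc = "un"  [terminal]
6. n6.env = 27  [terminal]
7. n7.acc = "py"  [terminal]
8. n4.lim = false  [c.env > 27]
9. n4.sig = "unpy"  [g₀.acc ++ g₁.acc]
10. n1.lim = true  [C₁.lim == false]
11. n1.sig = "unpyn"  [C₁.sig ++ "n"]
12. n8.off = 24  [24]
13. n8.tag = 19  [len(C.sig) + 14]
14. n8.mk = 16  [len(C.sig) + 11]
15. n9.lab = -8  [B.tag * -1 + 11]
16. n9.mk = 0  [B.tag * -1 + 19]
17. n10.ok = 14  [terminal]
18. n9.ok = -6  [A.lab + 2]
19. n11.depth = 21  [A.ok + 27]
20. n12.fin = 11  [terminal]
21. n13.acc = "xz"  [terminal]
22. n14.acc = "ku"  [terminal]
23. n11.lim = true  [true]
24. n11.sig = "yku"  ["y" ++ g₁.acc]
25. n8.lab = 19  [B.off - 5]
26. n15.acc = "kr"  [terminal]
27. n0.fin = "unpynm"  [C.sig ++ "m"]
28. n0.env = -6  [B.lab - 25]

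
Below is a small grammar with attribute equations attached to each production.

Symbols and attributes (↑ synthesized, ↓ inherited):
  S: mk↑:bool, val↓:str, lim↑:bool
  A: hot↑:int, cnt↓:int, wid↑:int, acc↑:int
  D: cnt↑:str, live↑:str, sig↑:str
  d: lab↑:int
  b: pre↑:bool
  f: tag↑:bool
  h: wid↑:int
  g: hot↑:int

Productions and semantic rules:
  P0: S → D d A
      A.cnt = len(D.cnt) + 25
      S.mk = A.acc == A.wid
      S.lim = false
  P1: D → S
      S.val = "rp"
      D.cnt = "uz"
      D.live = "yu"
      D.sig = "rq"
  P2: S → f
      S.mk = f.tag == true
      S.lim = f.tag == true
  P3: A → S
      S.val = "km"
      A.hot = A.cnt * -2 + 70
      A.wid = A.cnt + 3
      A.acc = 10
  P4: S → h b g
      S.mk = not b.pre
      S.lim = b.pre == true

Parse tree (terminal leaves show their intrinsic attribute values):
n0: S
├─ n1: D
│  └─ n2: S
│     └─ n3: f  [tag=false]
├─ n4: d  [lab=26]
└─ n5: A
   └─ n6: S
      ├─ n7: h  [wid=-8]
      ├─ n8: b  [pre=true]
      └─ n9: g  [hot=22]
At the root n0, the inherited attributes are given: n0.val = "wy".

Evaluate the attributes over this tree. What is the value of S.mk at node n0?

false

1. n0.val = "wy"  [given at root]
2. n2.val = "rp"  ["rp"]
3. n3.tag = false  [terminal]
4. n2.mk = false  [f.tag == true]
5. n2.lim = false  [f.tag == true]
6. n1.cnt = "uz"  ["uz"]
7. n1.live = "yu"  ["yu"]
8. n1.sig = "rq"  ["rq"]
9. n4.lab = 26  [terminal]
10. n5.cnt = 27  [len(D.cnt) + 25]
11. n6.val = "km"  ["km"]
12. n7.wid = -8  [terminal]
13. n8.pre = true  [terminal]
14. n9.hot = 22  [terminal]
15. n6.mk = false  [not b.pre]
16. n6.lim = true  [b.pre == true]
17. n5.hot = 16  [A.cnt * -2 + 70]
18. n5.wid = 30  [A.cnt + 3]
19. n5.acc = 10  [10]
20. n0.mk = false  [A.acc == A.wid]
21. n0.lim = false  [false]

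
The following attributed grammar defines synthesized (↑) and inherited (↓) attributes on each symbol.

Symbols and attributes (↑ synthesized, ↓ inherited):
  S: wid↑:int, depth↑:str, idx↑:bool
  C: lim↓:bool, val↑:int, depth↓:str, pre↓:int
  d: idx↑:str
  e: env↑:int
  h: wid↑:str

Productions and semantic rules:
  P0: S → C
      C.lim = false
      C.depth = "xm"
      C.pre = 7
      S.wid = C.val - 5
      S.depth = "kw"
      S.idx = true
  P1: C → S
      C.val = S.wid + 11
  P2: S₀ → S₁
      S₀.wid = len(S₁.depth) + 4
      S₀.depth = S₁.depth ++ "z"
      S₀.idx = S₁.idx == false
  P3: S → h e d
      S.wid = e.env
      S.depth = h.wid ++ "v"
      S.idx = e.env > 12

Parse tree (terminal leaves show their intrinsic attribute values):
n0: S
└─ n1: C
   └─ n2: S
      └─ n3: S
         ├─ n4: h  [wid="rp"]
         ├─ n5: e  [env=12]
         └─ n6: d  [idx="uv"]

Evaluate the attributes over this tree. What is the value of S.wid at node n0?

13

1. n1.lim = false  [false]
2. n1.depth = "xm"  ["xm"]
3. n1.pre = 7  [7]
4. n4.wid = "rp"  [terminal]
5. n5.env = 12  [terminal]
6. n6.idx = "uv"  [terminal]
7. n3.wid = 12  [e.env]
8. n3.depth = "rpv"  [h.wid ++ "v"]
9. n3.idx = false  [e.env > 12]
10. n2.wid = 7  [len(S₁.depth) + 4]
11. n2.depth = "rpvz"  [S₁.depth ++ "z"]
12. n2.idx = true  [S₁.idx == false]
13. n1.val = 18  [S.wid + 11]
14. n0.wid = 13  [C.val - 5]
15. n0.depth = "kw"  ["kw"]
16. n0.idx = true  [true]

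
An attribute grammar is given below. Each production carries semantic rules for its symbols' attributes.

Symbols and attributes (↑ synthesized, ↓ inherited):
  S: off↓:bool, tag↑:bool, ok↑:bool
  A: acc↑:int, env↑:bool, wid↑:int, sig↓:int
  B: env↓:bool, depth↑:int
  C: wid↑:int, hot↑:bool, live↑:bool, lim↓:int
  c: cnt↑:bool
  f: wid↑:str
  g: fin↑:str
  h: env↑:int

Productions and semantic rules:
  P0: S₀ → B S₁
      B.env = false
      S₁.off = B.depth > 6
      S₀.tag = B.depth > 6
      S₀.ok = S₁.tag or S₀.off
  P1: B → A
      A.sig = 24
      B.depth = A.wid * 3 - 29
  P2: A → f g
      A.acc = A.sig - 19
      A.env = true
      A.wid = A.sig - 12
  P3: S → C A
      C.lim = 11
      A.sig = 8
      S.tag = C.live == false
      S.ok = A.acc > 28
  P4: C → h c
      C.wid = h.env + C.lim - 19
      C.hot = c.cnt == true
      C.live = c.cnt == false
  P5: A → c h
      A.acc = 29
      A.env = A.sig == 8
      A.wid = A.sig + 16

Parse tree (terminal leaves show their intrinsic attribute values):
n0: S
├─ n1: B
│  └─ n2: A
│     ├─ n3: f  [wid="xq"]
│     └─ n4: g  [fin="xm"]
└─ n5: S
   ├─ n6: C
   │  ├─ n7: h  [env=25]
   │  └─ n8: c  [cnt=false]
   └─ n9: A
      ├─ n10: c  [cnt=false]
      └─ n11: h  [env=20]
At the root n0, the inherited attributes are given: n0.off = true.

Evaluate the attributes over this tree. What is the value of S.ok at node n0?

1. n0.off = true  [given at root]
2. n1.env = false  [false]
3. n2.sig = 24  [24]
4. n3.wid = "xq"  [terminal]
5. n4.fin = "xm"  [terminal]
6. n2.acc = 5  [A.sig - 19]
7. n2.env = true  [true]
8. n2.wid = 12  [A.sig - 12]
9. n1.depth = 7  [A.wid * 3 - 29]
10. n5.off = true  [B.depth > 6]
11. n6.lim = 11  [11]
12. n7.env = 25  [terminal]
13. n8.cnt = false  [terminal]
14. n6.wid = 17  [h.env + C.lim - 19]
15. n6.hot = false  [c.cnt == true]
16. n6.live = true  [c.cnt == false]
17. n9.sig = 8  [8]
18. n10.cnt = false  [terminal]
19. n11.env = 20  [terminal]
20. n9.acc = 29  [29]
21. n9.env = true  [A.sig == 8]
22. n9.wid = 24  [A.sig + 16]
23. n5.tag = false  [C.live == false]
24. n5.ok = true  [A.acc > 28]
25. n0.tag = true  [B.depth > 6]
26. n0.ok = true  [S₁.tag or S₀.off]

true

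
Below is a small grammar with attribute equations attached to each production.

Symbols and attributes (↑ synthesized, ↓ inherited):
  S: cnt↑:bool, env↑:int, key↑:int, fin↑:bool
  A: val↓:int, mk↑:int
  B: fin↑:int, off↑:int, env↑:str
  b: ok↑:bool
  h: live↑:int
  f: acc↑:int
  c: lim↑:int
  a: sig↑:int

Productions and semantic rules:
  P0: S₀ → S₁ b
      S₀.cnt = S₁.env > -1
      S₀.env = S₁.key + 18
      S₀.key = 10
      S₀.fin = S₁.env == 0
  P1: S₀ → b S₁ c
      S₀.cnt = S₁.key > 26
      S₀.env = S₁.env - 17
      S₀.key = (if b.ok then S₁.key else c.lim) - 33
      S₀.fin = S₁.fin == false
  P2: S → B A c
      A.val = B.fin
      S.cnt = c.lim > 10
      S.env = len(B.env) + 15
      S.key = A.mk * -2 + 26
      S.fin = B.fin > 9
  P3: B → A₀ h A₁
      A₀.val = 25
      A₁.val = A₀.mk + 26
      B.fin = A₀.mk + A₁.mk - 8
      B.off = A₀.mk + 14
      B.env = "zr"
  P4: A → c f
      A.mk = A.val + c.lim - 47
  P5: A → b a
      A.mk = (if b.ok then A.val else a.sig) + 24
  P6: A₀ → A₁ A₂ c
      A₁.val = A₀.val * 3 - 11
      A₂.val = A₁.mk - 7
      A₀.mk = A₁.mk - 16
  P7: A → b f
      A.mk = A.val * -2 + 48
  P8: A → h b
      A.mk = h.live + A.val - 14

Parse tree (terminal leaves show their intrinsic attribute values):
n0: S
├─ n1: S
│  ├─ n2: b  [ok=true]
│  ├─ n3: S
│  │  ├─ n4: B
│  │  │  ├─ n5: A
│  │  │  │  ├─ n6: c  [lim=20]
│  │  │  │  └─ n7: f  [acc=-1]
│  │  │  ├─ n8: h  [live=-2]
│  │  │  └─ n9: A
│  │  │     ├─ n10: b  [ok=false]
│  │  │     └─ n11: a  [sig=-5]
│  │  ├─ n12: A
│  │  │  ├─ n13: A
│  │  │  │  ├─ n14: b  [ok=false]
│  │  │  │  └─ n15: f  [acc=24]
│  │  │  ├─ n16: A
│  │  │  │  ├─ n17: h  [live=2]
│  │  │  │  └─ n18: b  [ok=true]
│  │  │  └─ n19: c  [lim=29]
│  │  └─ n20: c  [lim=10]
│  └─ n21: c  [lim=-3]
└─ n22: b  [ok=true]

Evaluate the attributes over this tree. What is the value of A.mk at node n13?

1. n2.ok = true  [terminal]
2. n5.val = 25  [25]
3. n6.lim = 20  [terminal]
4. n7.acc = -1  [terminal]
5. n5.mk = -2  [A.val + c.lim - 47]
6. n8.live = -2  [terminal]
7. n9.val = 24  [A₀.mk + 26]
8. n10.ok = false  [terminal]
9. n11.sig = -5  [terminal]
10. n9.mk = 19  [(if b.ok then A.val else a.sig) + 24]
11. n4.fin = 9  [A₀.mk + A₁.mk - 8]
12. n4.off = 12  [A₀.mk + 14]
13. n4.env = "zr"  ["zr"]
14. n12.val = 9  [B.fin]
15. n13.val = 16  [A₀.val * 3 - 11]
16. n14.ok = false  [terminal]
17. n15.acc = 24  [terminal]
18. n13.mk = 16  [A.val * -2 + 48]
19. n16.val = 9  [A₁.mk - 7]
20. n17.live = 2  [terminal]
21. n18.ok = true  [terminal]
22. n16.mk = -3  [h.live + A.val - 14]
23. n19.lim = 29  [terminal]
24. n12.mk = 0  [A₁.mk - 16]
25. n20.lim = 10  [terminal]
26. n3.cnt = false  [c.lim > 10]
27. n3.env = 17  [len(B.env) + 15]
28. n3.key = 26  [A.mk * -2 + 26]
29. n3.fin = false  [B.fin > 9]
30. n21.lim = -3  [terminal]
31. n1.cnt = false  [S₁.key > 26]
32. n1.env = 0  [S₁.env - 17]
33. n1.key = -7  [(if b.ok then S₁.key else c.lim) - 33]
34. n1.fin = true  [S₁.fin == false]
35. n22.ok = true  [terminal]
36. n0.cnt = true  [S₁.env > -1]
37. n0.env = 11  [S₁.key + 18]
38. n0.key = 10  [10]
39. n0.fin = true  [S₁.env == 0]

16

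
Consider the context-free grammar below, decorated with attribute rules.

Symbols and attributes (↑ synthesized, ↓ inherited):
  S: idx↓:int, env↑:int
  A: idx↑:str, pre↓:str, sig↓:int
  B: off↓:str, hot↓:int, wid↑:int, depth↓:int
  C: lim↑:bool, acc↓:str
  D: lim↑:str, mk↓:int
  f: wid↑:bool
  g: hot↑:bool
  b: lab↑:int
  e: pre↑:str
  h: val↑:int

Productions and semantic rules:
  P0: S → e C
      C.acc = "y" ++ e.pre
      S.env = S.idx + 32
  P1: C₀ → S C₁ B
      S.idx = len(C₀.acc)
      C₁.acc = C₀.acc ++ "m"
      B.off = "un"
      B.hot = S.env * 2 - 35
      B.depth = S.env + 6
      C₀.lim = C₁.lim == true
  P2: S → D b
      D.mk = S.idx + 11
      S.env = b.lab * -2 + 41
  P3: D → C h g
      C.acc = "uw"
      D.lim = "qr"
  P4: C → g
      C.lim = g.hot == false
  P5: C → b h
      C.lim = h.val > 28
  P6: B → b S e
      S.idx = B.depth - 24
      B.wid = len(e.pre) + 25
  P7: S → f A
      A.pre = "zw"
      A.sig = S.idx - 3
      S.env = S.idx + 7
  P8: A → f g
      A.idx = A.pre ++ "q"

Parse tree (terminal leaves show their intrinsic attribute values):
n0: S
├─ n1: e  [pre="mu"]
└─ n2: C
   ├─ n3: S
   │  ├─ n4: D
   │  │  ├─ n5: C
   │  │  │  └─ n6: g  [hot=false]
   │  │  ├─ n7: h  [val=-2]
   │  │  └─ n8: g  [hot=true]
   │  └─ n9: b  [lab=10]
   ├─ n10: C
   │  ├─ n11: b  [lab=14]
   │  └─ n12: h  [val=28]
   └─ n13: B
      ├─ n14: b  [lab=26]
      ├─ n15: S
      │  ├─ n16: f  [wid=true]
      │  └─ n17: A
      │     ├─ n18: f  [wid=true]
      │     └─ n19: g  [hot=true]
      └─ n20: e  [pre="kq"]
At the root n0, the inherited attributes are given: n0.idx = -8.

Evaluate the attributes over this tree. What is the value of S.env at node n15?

1. n0.idx = -8  [given at root]
2. n1.pre = "mu"  [terminal]
3. n2.acc = "ymu"  ["y" ++ e.pre]
4. n3.idx = 3  [len(C₀.acc)]
5. n4.mk = 14  [S.idx + 11]
6. n5.acc = "uw"  ["uw"]
7. n6.hot = false  [terminal]
8. n5.lim = true  [g.hot == false]
9. n7.val = -2  [terminal]
10. n8.hot = true  [terminal]
11. n4.lim = "qr"  ["qr"]
12. n9.lab = 10  [terminal]
13. n3.env = 21  [b.lab * -2 + 41]
14. n10.acc = "ymum"  [C₀.acc ++ "m"]
15. n11.lab = 14  [terminal]
16. n12.val = 28  [terminal]
17. n10.lim = false  [h.val > 28]
18. n13.off = "un"  ["un"]
19. n13.hot = 7  [S.env * 2 - 35]
20. n13.depth = 27  [S.env + 6]
21. n14.lab = 26  [terminal]
22. n15.idx = 3  [B.depth - 24]
23. n16.wid = true  [terminal]
24. n17.pre = "zw"  ["zw"]
25. n17.sig = 0  [S.idx - 3]
26. n18.wid = true  [terminal]
27. n19.hot = true  [terminal]
28. n17.idx = "zwq"  [A.pre ++ "q"]
29. n15.env = 10  [S.idx + 7]
30. n20.pre = "kq"  [terminal]
31. n13.wid = 27  [len(e.pre) + 25]
32. n2.lim = false  [C₁.lim == true]
33. n0.env = 24  [S.idx + 32]

10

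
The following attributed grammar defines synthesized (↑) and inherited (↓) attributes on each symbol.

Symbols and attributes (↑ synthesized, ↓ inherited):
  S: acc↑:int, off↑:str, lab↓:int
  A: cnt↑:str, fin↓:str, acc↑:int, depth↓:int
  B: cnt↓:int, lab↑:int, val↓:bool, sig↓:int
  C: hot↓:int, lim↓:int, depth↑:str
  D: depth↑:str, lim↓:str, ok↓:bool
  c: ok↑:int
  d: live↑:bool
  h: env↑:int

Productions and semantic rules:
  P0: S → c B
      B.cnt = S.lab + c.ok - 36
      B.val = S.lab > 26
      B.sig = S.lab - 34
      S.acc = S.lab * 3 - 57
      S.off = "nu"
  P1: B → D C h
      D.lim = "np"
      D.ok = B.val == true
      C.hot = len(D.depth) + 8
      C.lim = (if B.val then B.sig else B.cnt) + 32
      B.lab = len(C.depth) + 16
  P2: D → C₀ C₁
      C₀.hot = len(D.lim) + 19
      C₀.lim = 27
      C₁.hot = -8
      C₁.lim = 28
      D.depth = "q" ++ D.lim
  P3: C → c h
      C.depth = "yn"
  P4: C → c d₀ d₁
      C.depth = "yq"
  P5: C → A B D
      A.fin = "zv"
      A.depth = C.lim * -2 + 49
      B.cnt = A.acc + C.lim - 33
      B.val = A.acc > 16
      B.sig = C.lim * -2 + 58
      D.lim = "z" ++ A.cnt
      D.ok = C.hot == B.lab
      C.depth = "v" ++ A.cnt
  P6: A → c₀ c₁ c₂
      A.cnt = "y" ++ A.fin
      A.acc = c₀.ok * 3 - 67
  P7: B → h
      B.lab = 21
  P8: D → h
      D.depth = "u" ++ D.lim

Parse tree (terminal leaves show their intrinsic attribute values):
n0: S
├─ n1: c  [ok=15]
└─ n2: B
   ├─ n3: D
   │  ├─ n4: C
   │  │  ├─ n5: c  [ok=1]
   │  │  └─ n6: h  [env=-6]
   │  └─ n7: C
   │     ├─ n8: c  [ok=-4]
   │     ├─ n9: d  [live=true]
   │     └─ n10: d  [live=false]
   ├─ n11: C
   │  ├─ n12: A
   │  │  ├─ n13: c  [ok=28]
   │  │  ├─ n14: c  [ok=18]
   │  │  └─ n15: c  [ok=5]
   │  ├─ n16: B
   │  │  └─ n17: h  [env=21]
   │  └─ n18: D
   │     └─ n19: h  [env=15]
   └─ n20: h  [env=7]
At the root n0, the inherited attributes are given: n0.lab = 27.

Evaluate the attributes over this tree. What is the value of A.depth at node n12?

-1

1. n0.lab = 27  [given at root]
2. n1.ok = 15  [terminal]
3. n2.cnt = 6  [S.lab + c.ok - 36]
4. n2.val = true  [S.lab > 26]
5. n2.sig = -7  [S.lab - 34]
6. n3.lim = "np"  ["np"]
7. n3.ok = true  [B.val == true]
8. n4.hot = 21  [len(D.lim) + 19]
9. n4.lim = 27  [27]
10. n5.ok = 1  [terminal]
11. n6.env = -6  [terminal]
12. n4.depth = "yn"  ["yn"]
13. n7.hot = -8  [-8]
14. n7.lim = 28  [28]
15. n8.ok = -4  [terminal]
16. n9.live = true  [terminal]
17. n10.live = false  [terminal]
18. n7.depth = "yq"  ["yq"]
19. n3.depth = "qnp"  ["q" ++ D.lim]
20. n11.hot = 11  [len(D.depth) + 8]
21. n11.lim = 25  [(if B.val then B.sig else B.cnt) + 32]
22. n12.fin = "zv"  ["zv"]
23. n12.depth = -1  [C.lim * -2 + 49]
24. n13.ok = 28  [terminal]
25. n14.ok = 18  [terminal]
26. n15.ok = 5  [terminal]
27. n12.cnt = "yzv"  ["y" ++ A.fin]
28. n12.acc = 17  [c₀.ok * 3 - 67]
29. n16.cnt = 9  [A.acc + C.lim - 33]
30. n16.val = true  [A.acc > 16]
31. n16.sig = 8  [C.lim * -2 + 58]
32. n17.env = 21  [terminal]
33. n16.lab = 21  [21]
34. n18.lim = "zyzv"  ["z" ++ A.cnt]
35. n18.ok = false  [C.hot == B.lab]
36. n19.env = 15  [terminal]
37. n18.depth = "uzyzv"  ["u" ++ D.lim]
38. n11.depth = "vyzv"  ["v" ++ A.cnt]
39. n20.env = 7  [terminal]
40. n2.lab = 20  [len(C.depth) + 16]
41. n0.acc = 24  [S.lab * 3 - 57]
42. n0.off = "nu"  ["nu"]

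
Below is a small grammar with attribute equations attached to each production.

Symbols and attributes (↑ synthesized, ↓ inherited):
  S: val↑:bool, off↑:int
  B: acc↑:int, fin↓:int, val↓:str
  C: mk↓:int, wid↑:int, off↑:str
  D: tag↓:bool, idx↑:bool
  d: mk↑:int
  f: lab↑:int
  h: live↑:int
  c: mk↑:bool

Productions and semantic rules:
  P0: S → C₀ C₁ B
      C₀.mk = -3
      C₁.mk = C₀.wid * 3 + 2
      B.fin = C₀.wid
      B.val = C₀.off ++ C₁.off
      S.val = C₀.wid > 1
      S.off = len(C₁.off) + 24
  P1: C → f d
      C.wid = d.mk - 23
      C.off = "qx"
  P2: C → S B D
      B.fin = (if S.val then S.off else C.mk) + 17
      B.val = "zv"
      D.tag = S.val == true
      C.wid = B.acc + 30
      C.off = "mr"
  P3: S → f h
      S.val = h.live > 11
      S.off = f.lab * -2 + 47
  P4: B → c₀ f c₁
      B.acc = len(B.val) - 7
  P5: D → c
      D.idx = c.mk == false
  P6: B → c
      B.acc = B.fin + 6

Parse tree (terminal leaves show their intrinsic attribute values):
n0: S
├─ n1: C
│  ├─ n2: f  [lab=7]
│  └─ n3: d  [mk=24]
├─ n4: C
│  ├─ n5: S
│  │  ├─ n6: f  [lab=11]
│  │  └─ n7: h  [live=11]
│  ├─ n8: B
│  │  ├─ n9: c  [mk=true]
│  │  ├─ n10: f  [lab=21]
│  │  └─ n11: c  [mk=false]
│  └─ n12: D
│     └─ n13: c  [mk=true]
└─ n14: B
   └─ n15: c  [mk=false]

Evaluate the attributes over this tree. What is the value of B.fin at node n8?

1. n1.mk = -3  [-3]
2. n2.lab = 7  [terminal]
3. n3.mk = 24  [terminal]
4. n1.wid = 1  [d.mk - 23]
5. n1.off = "qx"  ["qx"]
6. n4.mk = 5  [C₀.wid * 3 + 2]
7. n6.lab = 11  [terminal]
8. n7.live = 11  [terminal]
9. n5.val = false  [h.live > 11]
10. n5.off = 25  [f.lab * -2 + 47]
11. n8.fin = 22  [(if S.val then S.off else C.mk) + 17]
12. n8.val = "zv"  ["zv"]
13. n9.mk = true  [terminal]
14. n10.lab = 21  [terminal]
15. n11.mk = false  [terminal]
16. n8.acc = -5  [len(B.val) - 7]
17. n12.tag = false  [S.val == true]
18. n13.mk = true  [terminal]
19. n12.idx = false  [c.mk == false]
20. n4.wid = 25  [B.acc + 30]
21. n4.off = "mr"  ["mr"]
22. n14.fin = 1  [C₀.wid]
23. n14.val = "qxmr"  [C₀.off ++ C₁.off]
24. n15.mk = false  [terminal]
25. n14.acc = 7  [B.fin + 6]
26. n0.val = false  [C₀.wid > 1]
27. n0.off = 26  [len(C₁.off) + 24]

22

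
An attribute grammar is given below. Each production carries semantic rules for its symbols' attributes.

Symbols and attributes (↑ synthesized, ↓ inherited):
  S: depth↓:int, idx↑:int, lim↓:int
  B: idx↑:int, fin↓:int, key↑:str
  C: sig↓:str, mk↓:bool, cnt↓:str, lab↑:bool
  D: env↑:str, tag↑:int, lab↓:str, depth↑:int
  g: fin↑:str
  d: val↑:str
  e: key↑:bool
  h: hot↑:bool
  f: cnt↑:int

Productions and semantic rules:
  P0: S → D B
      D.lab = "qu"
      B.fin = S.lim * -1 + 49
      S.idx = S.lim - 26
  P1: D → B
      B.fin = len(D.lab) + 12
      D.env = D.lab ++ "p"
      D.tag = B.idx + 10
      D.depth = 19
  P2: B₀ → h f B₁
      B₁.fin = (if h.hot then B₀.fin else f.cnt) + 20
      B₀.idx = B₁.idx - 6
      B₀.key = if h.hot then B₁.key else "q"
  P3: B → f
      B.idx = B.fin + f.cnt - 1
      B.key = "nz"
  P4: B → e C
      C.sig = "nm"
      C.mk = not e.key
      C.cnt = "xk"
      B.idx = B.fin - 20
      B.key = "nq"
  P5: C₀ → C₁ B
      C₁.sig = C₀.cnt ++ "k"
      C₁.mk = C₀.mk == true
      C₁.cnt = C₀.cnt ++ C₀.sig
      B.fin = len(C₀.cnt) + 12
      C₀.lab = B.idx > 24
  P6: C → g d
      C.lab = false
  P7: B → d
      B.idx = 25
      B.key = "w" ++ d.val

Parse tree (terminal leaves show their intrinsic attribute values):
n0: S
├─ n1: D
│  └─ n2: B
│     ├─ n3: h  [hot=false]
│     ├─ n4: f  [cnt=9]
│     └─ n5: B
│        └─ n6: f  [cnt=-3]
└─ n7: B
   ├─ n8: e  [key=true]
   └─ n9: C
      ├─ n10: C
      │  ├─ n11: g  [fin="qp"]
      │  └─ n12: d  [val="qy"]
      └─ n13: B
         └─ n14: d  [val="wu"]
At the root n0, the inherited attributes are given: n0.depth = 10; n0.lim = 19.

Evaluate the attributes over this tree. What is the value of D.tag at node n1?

29

1. n0.depth = 10  [given at root]
2. n0.lim = 19  [given at root]
3. n1.lab = "qu"  ["qu"]
4. n2.fin = 14  [len(D.lab) + 12]
5. n3.hot = false  [terminal]
6. n4.cnt = 9  [terminal]
7. n5.fin = 29  [(if h.hot then B₀.fin else f.cnt) + 20]
8. n6.cnt = -3  [terminal]
9. n5.idx = 25  [B.fin + f.cnt - 1]
10. n5.key = "nz"  ["nz"]
11. n2.idx = 19  [B₁.idx - 6]
12. n2.key = "q"  [if h.hot then B₁.key else "q"]
13. n1.env = "qup"  [D.lab ++ "p"]
14. n1.tag = 29  [B.idx + 10]
15. n1.depth = 19  [19]
16. n7.fin = 30  [S.lim * -1 + 49]
17. n8.key = true  [terminal]
18. n9.sig = "nm"  ["nm"]
19. n9.mk = false  [not e.key]
20. n9.cnt = "xk"  ["xk"]
21. n10.sig = "xkk"  [C₀.cnt ++ "k"]
22. n10.mk = false  [C₀.mk == true]
23. n10.cnt = "xknm"  [C₀.cnt ++ C₀.sig]
24. n11.fin = "qp"  [terminal]
25. n12.val = "qy"  [terminal]
26. n10.lab = false  [false]
27. n13.fin = 14  [len(C₀.cnt) + 12]
28. n14.val = "wu"  [terminal]
29. n13.idx = 25  [25]
30. n13.key = "wwu"  ["w" ++ d.val]
31. n9.lab = true  [B.idx > 24]
32. n7.idx = 10  [B.fin - 20]
33. n7.key = "nq"  ["nq"]
34. n0.idx = -7  [S.lim - 26]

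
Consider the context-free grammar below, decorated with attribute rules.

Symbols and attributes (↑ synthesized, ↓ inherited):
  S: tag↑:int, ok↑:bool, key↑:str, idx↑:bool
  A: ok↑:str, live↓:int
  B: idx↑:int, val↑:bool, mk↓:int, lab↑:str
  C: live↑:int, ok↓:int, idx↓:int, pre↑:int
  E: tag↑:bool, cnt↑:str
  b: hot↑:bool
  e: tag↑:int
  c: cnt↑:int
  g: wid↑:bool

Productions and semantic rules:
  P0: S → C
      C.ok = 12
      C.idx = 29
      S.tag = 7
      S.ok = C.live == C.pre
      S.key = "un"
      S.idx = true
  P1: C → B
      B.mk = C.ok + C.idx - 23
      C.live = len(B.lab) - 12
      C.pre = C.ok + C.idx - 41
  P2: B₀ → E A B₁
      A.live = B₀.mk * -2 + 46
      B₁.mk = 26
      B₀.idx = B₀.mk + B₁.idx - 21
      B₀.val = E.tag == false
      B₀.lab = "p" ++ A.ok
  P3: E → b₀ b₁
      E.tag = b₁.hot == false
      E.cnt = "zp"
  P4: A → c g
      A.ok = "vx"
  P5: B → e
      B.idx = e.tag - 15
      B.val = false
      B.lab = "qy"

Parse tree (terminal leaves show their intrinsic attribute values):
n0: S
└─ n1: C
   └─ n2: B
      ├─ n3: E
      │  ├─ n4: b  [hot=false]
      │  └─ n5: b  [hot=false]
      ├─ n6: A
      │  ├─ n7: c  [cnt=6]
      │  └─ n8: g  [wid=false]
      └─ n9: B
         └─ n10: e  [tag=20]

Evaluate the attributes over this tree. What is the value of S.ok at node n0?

false

1. n1.ok = 12  [12]
2. n1.idx = 29  [29]
3. n2.mk = 18  [C.ok + C.idx - 23]
4. n4.hot = false  [terminal]
5. n5.hot = false  [terminal]
6. n3.tag = true  [b₁.hot == false]
7. n3.cnt = "zp"  ["zp"]
8. n6.live = 10  [B₀.mk * -2 + 46]
9. n7.cnt = 6  [terminal]
10. n8.wid = false  [terminal]
11. n6.ok = "vx"  ["vx"]
12. n9.mk = 26  [26]
13. n10.tag = 20  [terminal]
14. n9.idx = 5  [e.tag - 15]
15. n9.val = false  [false]
16. n9.lab = "qy"  ["qy"]
17. n2.idx = 2  [B₀.mk + B₁.idx - 21]
18. n2.val = false  [E.tag == false]
19. n2.lab = "pvx"  ["p" ++ A.ok]
20. n1.live = -9  [len(B.lab) - 12]
21. n1.pre = 0  [C.ok + C.idx - 41]
22. n0.tag = 7  [7]
23. n0.ok = false  [C.live == C.pre]
24. n0.key = "un"  ["un"]
25. n0.idx = true  [true]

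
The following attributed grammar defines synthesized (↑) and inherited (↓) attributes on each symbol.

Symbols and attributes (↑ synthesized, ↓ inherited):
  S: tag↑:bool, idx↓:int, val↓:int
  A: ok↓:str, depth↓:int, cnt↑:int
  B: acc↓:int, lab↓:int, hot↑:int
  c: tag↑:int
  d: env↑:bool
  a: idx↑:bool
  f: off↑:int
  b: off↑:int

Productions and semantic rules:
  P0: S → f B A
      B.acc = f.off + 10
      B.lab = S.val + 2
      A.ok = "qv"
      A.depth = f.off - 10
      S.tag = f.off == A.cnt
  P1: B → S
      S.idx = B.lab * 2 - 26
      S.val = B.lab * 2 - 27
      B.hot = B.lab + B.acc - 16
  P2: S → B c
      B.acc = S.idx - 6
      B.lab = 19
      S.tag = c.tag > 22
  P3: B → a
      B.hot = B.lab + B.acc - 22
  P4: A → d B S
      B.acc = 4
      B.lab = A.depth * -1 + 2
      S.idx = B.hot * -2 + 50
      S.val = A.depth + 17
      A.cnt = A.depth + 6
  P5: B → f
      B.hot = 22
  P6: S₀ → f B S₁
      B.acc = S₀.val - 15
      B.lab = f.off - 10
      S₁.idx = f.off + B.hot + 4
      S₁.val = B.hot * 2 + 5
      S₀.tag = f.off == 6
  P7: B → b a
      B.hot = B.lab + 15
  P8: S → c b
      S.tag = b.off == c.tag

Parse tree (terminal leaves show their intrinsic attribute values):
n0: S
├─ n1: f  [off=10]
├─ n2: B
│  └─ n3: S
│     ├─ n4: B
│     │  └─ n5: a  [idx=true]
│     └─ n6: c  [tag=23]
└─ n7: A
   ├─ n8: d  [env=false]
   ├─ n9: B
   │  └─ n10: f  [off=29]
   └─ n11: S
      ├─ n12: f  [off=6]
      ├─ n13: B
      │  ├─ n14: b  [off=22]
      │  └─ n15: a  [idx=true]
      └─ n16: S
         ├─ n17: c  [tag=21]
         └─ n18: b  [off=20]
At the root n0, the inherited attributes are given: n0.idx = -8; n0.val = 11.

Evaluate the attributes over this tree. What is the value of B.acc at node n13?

1. n0.idx = -8  [given at root]
2. n0.val = 11  [given at root]
3. n1.off = 10  [terminal]
4. n2.acc = 20  [f.off + 10]
5. n2.lab = 13  [S.val + 2]
6. n3.idx = 0  [B.lab * 2 - 26]
7. n3.val = -1  [B.lab * 2 - 27]
8. n4.acc = -6  [S.idx - 6]
9. n4.lab = 19  [19]
10. n5.idx = true  [terminal]
11. n4.hot = -9  [B.lab + B.acc - 22]
12. n6.tag = 23  [terminal]
13. n3.tag = true  [c.tag > 22]
14. n2.hot = 17  [B.lab + B.acc - 16]
15. n7.ok = "qv"  ["qv"]
16. n7.depth = 0  [f.off - 10]
17. n8.env = false  [terminal]
18. n9.acc = 4  [4]
19. n9.lab = 2  [A.depth * -1 + 2]
20. n10.off = 29  [terminal]
21. n9.hot = 22  [22]
22. n11.idx = 6  [B.hot * -2 + 50]
23. n11.val = 17  [A.depth + 17]
24. n12.off = 6  [terminal]
25. n13.acc = 2  [S₀.val - 15]
26. n13.lab = -4  [f.off - 10]
27. n14.off = 22  [terminal]
28. n15.idx = true  [terminal]
29. n13.hot = 11  [B.lab + 15]
30. n16.idx = 21  [f.off + B.hot + 4]
31. n16.val = 27  [B.hot * 2 + 5]
32. n17.tag = 21  [terminal]
33. n18.off = 20  [terminal]
34. n16.tag = false  [b.off == c.tag]
35. n11.tag = true  [f.off == 6]
36. n7.cnt = 6  [A.depth + 6]
37. n0.tag = false  [f.off == A.cnt]

2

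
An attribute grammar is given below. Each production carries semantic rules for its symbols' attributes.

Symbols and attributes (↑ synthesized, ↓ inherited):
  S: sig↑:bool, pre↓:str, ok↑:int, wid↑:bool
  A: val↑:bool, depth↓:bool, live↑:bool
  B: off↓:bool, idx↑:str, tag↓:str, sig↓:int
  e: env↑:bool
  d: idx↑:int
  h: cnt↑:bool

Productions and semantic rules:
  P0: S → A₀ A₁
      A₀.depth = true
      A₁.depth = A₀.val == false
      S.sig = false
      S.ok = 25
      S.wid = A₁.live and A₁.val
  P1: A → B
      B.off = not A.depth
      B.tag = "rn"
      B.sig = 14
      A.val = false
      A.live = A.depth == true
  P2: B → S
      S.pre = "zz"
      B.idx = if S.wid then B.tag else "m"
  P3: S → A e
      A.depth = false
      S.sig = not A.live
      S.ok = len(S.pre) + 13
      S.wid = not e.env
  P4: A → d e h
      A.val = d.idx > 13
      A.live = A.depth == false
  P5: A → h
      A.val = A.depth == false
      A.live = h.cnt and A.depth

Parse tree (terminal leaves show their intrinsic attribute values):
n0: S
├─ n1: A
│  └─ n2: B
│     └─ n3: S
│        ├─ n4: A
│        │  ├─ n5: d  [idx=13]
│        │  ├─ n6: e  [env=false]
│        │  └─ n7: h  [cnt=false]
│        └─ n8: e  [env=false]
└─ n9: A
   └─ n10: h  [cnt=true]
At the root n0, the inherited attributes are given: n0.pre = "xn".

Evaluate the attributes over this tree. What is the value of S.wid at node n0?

false

1. n0.pre = "xn"  [given at root]
2. n1.depth = true  [true]
3. n2.off = false  [not A.depth]
4. n2.tag = "rn"  ["rn"]
5. n2.sig = 14  [14]
6. n3.pre = "zz"  ["zz"]
7. n4.depth = false  [false]
8. n5.idx = 13  [terminal]
9. n6.env = false  [terminal]
10. n7.cnt = false  [terminal]
11. n4.val = false  [d.idx > 13]
12. n4.live = true  [A.depth == false]
13. n8.env = false  [terminal]
14. n3.sig = false  [not A.live]
15. n3.ok = 15  [len(S.pre) + 13]
16. n3.wid = true  [not e.env]
17. n2.idx = "rn"  [if S.wid then B.tag else "m"]
18. n1.val = false  [false]
19. n1.live = true  [A.depth == true]
20. n9.depth = true  [A₀.val == false]
21. n10.cnt = true  [terminal]
22. n9.val = false  [A.depth == false]
23. n9.live = true  [h.cnt and A.depth]
24. n0.sig = false  [false]
25. n0.ok = 25  [25]
26. n0.wid = false  [A₁.live and A₁.val]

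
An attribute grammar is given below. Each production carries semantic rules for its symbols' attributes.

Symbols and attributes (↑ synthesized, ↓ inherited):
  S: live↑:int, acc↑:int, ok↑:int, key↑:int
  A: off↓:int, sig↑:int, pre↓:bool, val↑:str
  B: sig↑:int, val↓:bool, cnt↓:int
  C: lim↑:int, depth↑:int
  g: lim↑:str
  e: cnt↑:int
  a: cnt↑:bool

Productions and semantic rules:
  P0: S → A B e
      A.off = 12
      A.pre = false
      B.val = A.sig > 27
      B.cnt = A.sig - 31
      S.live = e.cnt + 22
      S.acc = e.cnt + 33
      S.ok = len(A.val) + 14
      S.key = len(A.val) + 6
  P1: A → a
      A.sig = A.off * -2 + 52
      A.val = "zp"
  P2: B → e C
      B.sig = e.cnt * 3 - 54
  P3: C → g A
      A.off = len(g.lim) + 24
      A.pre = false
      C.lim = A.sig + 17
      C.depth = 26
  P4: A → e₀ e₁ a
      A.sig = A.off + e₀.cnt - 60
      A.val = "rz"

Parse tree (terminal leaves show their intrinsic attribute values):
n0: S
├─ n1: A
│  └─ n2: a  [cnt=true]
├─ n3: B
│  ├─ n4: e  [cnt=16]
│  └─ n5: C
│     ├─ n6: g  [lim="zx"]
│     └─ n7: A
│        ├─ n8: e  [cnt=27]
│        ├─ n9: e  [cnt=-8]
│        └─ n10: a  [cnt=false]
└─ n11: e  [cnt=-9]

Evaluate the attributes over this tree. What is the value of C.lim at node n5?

1. n1.off = 12  [12]
2. n1.pre = false  [false]
3. n2.cnt = true  [terminal]
4. n1.sig = 28  [A.off * -2 + 52]
5. n1.val = "zp"  ["zp"]
6. n3.val = true  [A.sig > 27]
7. n3.cnt = -3  [A.sig - 31]
8. n4.cnt = 16  [terminal]
9. n6.lim = "zx"  [terminal]
10. n7.off = 26  [len(g.lim) + 24]
11. n7.pre = false  [false]
12. n8.cnt = 27  [terminal]
13. n9.cnt = -8  [terminal]
14. n10.cnt = false  [terminal]
15. n7.sig = -7  [A.off + e₀.cnt - 60]
16. n7.val = "rz"  ["rz"]
17. n5.lim = 10  [A.sig + 17]
18. n5.depth = 26  [26]
19. n3.sig = -6  [e.cnt * 3 - 54]
20. n11.cnt = -9  [terminal]
21. n0.live = 13  [e.cnt + 22]
22. n0.acc = 24  [e.cnt + 33]
23. n0.ok = 16  [len(A.val) + 14]
24. n0.key = 8  [len(A.val) + 6]

10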